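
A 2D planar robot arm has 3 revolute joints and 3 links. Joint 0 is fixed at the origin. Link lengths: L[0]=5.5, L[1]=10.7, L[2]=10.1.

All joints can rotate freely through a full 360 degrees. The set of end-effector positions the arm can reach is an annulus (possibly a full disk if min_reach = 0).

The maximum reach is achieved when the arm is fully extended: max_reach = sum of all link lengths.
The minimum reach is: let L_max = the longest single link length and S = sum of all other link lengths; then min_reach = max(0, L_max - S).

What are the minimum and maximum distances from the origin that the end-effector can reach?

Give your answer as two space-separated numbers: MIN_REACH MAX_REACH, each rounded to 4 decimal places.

Link lengths: [5.5, 10.7, 10.1]
max_reach = 5.5 + 10.7 + 10.1 = 26.3
L_max = max([5.5, 10.7, 10.1]) = 10.7
S (sum of others) = 26.3 - 10.7 = 15.6
min_reach = max(0, 10.7 - 15.6) = max(0, -4.9) = 0

Answer: 0.0000 26.3000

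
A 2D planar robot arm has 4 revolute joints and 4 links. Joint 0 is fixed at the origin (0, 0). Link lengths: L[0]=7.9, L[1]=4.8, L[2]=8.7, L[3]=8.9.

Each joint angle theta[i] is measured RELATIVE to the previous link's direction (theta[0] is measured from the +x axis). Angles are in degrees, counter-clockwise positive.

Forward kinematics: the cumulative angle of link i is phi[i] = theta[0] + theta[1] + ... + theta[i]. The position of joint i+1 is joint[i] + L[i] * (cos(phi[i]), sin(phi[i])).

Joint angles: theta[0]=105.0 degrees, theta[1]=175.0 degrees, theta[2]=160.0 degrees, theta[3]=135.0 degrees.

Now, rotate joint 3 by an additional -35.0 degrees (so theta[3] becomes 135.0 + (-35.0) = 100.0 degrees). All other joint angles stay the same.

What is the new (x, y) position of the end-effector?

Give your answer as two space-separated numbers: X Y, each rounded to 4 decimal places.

Answer: -8.6004 11.4716

Derivation:
joint[0] = (0.0000, 0.0000)  (base)
link 0: phi[0] = 105 = 105 deg
  cos(105 deg) = -0.2588, sin(105 deg) = 0.9659
  joint[1] = (0.0000, 0.0000) + 7.9 * (-0.2588, 0.9659) = (0.0000 + -2.0447, 0.0000 + 7.6308) = (-2.0447, 7.6308)
link 1: phi[1] = 105 + 175 = 280 deg
  cos(280 deg) = 0.1736, sin(280 deg) = -0.9848
  joint[2] = (-2.0447, 7.6308) + 4.8 * (0.1736, -0.9848) = (-2.0447 + 0.8335, 7.6308 + -4.7271) = (-1.2112, 2.9037)
link 2: phi[2] = 105 + 175 + 160 = 440 deg
  cos(440 deg) = 0.1736, sin(440 deg) = 0.9848
  joint[3] = (-1.2112, 2.9037) + 8.7 * (0.1736, 0.9848) = (-1.2112 + 1.5107, 2.9037 + 8.5678) = (0.2996, 11.4716)
link 3: phi[3] = 105 + 175 + 160 + 100 = 540 deg
  cos(540 deg) = -1.0000, sin(540 deg) = 0.0000
  joint[4] = (0.2996, 11.4716) + 8.9 * (-1.0000, 0.0000) = (0.2996 + -8.9000, 11.4716 + 0.0000) = (-8.6004, 11.4716)
End effector: (-8.6004, 11.4716)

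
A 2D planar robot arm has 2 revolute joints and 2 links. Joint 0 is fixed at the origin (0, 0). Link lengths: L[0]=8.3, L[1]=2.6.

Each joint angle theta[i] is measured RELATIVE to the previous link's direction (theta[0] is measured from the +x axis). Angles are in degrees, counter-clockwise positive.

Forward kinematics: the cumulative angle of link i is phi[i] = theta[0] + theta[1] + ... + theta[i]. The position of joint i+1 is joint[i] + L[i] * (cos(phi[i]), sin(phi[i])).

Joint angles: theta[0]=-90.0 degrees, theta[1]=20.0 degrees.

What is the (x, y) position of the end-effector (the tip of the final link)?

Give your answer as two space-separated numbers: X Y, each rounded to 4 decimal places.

Answer: 0.8893 -10.7432

Derivation:
joint[0] = (0.0000, 0.0000)  (base)
link 0: phi[0] = -90 = -90 deg
  cos(-90 deg) = 0.0000, sin(-90 deg) = -1.0000
  joint[1] = (0.0000, 0.0000) + 8.3 * (0.0000, -1.0000) = (0.0000 + 0.0000, 0.0000 + -8.3000) = (0.0000, -8.3000)
link 1: phi[1] = -90 + 20 = -70 deg
  cos(-70 deg) = 0.3420, sin(-70 deg) = -0.9397
  joint[2] = (0.0000, -8.3000) + 2.6 * (0.3420, -0.9397) = (0.0000 + 0.8893, -8.3000 + -2.4432) = (0.8893, -10.7432)
End effector: (0.8893, -10.7432)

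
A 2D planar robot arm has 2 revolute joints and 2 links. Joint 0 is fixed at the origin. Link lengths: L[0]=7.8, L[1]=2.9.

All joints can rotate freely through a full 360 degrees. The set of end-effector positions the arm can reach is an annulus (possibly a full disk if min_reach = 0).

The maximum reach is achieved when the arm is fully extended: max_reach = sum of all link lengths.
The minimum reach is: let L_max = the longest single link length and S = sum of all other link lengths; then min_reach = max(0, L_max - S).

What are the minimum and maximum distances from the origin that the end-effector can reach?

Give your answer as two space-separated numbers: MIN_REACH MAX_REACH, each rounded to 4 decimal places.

Answer: 4.9000 10.7000

Derivation:
Link lengths: [7.8, 2.9]
max_reach = 7.8 + 2.9 = 10.7
L_max = max([7.8, 2.9]) = 7.8
S (sum of others) = 10.7 - 7.8 = 2.9
min_reach = max(0, 7.8 - 2.9) = max(0, 4.9) = 4.9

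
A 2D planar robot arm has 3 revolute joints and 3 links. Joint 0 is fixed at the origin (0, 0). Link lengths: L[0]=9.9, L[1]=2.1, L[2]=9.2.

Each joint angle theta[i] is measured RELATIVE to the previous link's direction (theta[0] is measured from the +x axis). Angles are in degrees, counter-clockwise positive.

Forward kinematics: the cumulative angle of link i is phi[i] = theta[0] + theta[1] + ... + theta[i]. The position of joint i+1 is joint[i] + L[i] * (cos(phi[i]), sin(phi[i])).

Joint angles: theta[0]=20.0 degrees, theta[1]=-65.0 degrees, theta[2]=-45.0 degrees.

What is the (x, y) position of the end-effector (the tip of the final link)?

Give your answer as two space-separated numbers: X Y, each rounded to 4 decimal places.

joint[0] = (0.0000, 0.0000)  (base)
link 0: phi[0] = 20 = 20 deg
  cos(20 deg) = 0.9397, sin(20 deg) = 0.3420
  joint[1] = (0.0000, 0.0000) + 9.9 * (0.9397, 0.3420) = (0.0000 + 9.3030, 0.0000 + 3.3860) = (9.3030, 3.3860)
link 1: phi[1] = 20 + -65 = -45 deg
  cos(-45 deg) = 0.7071, sin(-45 deg) = -0.7071
  joint[2] = (9.3030, 3.3860) + 2.1 * (0.7071, -0.7071) = (9.3030 + 1.4849, 3.3860 + -1.4849) = (10.7879, 1.9011)
link 2: phi[2] = 20 + -65 + -45 = -90 deg
  cos(-90 deg) = 0.0000, sin(-90 deg) = -1.0000
  joint[3] = (10.7879, 1.9011) + 9.2 * (0.0000, -1.0000) = (10.7879 + 0.0000, 1.9011 + -9.2000) = (10.7879, -7.2989)
End effector: (10.7879, -7.2989)

Answer: 10.7879 -7.2989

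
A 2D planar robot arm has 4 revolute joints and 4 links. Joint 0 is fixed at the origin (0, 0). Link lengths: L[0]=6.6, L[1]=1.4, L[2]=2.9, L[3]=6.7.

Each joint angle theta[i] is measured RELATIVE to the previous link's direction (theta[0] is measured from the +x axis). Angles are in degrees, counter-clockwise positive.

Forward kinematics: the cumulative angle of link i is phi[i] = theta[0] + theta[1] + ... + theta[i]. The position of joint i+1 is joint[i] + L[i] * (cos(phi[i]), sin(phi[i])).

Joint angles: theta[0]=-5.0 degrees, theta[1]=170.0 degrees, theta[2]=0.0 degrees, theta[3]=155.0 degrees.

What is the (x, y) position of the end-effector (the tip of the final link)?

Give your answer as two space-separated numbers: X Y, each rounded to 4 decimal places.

Answer: 7.5539 -3.7690

Derivation:
joint[0] = (0.0000, 0.0000)  (base)
link 0: phi[0] = -5 = -5 deg
  cos(-5 deg) = 0.9962, sin(-5 deg) = -0.0872
  joint[1] = (0.0000, 0.0000) + 6.6 * (0.9962, -0.0872) = (0.0000 + 6.5749, 0.0000 + -0.5752) = (6.5749, -0.5752)
link 1: phi[1] = -5 + 170 = 165 deg
  cos(165 deg) = -0.9659, sin(165 deg) = 0.2588
  joint[2] = (6.5749, -0.5752) + 1.4 * (-0.9659, 0.2588) = (6.5749 + -1.3523, -0.5752 + 0.3623) = (5.2226, -0.2129)
link 2: phi[2] = -5 + 170 + 0 = 165 deg
  cos(165 deg) = -0.9659, sin(165 deg) = 0.2588
  joint[3] = (5.2226, -0.2129) + 2.9 * (-0.9659, 0.2588) = (5.2226 + -2.8012, -0.2129 + 0.7506) = (2.4214, 0.5377)
link 3: phi[3] = -5 + 170 + 0 + 155 = 320 deg
  cos(320 deg) = 0.7660, sin(320 deg) = -0.6428
  joint[4] = (2.4214, 0.5377) + 6.7 * (0.7660, -0.6428) = (2.4214 + 5.1325, 0.5377 + -4.3067) = (7.5539, -3.7690)
End effector: (7.5539, -3.7690)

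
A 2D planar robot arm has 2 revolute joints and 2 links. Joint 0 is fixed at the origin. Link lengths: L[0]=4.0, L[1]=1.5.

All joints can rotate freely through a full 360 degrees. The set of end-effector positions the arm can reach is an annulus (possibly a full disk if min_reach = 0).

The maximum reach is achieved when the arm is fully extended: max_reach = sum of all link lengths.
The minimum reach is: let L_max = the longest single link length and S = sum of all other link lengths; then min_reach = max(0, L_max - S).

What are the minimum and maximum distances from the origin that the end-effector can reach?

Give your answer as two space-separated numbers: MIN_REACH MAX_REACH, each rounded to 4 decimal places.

Answer: 2.5000 5.5000

Derivation:
Link lengths: [4.0, 1.5]
max_reach = 4 + 1.5 = 5.5
L_max = max([4.0, 1.5]) = 4
S (sum of others) = 5.5 - 4 = 1.5
min_reach = max(0, 4 - 1.5) = max(0, 2.5) = 2.5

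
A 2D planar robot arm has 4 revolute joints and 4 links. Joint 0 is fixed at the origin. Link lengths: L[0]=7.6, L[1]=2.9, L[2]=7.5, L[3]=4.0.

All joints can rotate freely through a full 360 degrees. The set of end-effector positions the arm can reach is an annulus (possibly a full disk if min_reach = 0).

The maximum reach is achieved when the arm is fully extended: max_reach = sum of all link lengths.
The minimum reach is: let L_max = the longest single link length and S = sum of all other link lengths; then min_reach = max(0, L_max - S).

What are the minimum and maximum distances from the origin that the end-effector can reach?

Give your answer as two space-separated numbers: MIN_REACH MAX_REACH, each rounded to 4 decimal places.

Answer: 0.0000 22.0000

Derivation:
Link lengths: [7.6, 2.9, 7.5, 4.0]
max_reach = 7.6 + 2.9 + 7.5 + 4 = 22
L_max = max([7.6, 2.9, 7.5, 4.0]) = 7.6
S (sum of others) = 22 - 7.6 = 14.4
min_reach = max(0, 7.6 - 14.4) = max(0, -6.8) = 0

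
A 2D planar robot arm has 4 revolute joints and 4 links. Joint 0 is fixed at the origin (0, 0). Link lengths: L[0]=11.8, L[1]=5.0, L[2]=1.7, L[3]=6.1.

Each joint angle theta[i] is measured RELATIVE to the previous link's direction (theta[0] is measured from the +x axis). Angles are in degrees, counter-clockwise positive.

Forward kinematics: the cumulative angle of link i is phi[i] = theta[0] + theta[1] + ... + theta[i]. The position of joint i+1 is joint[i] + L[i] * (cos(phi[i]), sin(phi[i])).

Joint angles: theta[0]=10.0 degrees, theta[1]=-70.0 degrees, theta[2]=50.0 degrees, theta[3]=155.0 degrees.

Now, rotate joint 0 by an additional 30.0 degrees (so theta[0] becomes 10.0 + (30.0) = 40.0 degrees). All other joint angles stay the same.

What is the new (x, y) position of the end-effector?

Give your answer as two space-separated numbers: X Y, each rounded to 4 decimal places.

Answer: 8.8901 6.1980

Derivation:
joint[0] = (0.0000, 0.0000)  (base)
link 0: phi[0] = 40 = 40 deg
  cos(40 deg) = 0.7660, sin(40 deg) = 0.6428
  joint[1] = (0.0000, 0.0000) + 11.8 * (0.7660, 0.6428) = (0.0000 + 9.0393, 0.0000 + 7.5849) = (9.0393, 7.5849)
link 1: phi[1] = 40 + -70 = -30 deg
  cos(-30 deg) = 0.8660, sin(-30 deg) = -0.5000
  joint[2] = (9.0393, 7.5849) + 5 * (0.8660, -0.5000) = (9.0393 + 4.3301, 7.5849 + -2.5000) = (13.3695, 5.0849)
link 2: phi[2] = 40 + -70 + 50 = 20 deg
  cos(20 deg) = 0.9397, sin(20 deg) = 0.3420
  joint[3] = (13.3695, 5.0849) + 1.7 * (0.9397, 0.3420) = (13.3695 + 1.5975, 5.0849 + 0.5814) = (14.9669, 5.6663)
link 3: phi[3] = 40 + -70 + 50 + 155 = 175 deg
  cos(175 deg) = -0.9962, sin(175 deg) = 0.0872
  joint[4] = (14.9669, 5.6663) + 6.1 * (-0.9962, 0.0872) = (14.9669 + -6.0768, 5.6663 + 0.5317) = (8.8901, 6.1980)
End effector: (8.8901, 6.1980)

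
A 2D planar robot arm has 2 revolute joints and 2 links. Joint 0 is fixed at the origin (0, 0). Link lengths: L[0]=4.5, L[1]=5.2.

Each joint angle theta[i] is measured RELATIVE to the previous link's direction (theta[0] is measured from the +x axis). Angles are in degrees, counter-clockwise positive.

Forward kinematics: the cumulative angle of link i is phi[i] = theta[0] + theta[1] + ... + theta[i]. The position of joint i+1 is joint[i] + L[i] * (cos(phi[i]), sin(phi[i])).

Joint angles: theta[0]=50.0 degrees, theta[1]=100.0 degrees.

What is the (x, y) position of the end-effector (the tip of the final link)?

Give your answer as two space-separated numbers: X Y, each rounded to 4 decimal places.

Answer: -1.6108 6.0472

Derivation:
joint[0] = (0.0000, 0.0000)  (base)
link 0: phi[0] = 50 = 50 deg
  cos(50 deg) = 0.6428, sin(50 deg) = 0.7660
  joint[1] = (0.0000, 0.0000) + 4.5 * (0.6428, 0.7660) = (0.0000 + 2.8925, 0.0000 + 3.4472) = (2.8925, 3.4472)
link 1: phi[1] = 50 + 100 = 150 deg
  cos(150 deg) = -0.8660, sin(150 deg) = 0.5000
  joint[2] = (2.8925, 3.4472) + 5.2 * (-0.8660, 0.5000) = (2.8925 + -4.5033, 3.4472 + 2.6000) = (-1.6108, 6.0472)
End effector: (-1.6108, 6.0472)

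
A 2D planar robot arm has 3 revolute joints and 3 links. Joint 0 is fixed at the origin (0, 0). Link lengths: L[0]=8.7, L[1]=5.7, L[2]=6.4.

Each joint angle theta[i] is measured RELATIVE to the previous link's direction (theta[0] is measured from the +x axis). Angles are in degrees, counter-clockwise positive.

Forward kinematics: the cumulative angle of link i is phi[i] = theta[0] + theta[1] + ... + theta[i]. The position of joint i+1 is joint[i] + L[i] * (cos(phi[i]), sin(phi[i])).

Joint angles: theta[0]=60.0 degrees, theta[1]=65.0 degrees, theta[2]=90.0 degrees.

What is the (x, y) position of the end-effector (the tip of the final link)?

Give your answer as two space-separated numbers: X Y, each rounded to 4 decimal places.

joint[0] = (0.0000, 0.0000)  (base)
link 0: phi[0] = 60 = 60 deg
  cos(60 deg) = 0.5000, sin(60 deg) = 0.8660
  joint[1] = (0.0000, 0.0000) + 8.7 * (0.5000, 0.8660) = (0.0000 + 4.3500, 0.0000 + 7.5344) = (4.3500, 7.5344)
link 1: phi[1] = 60 + 65 = 125 deg
  cos(125 deg) = -0.5736, sin(125 deg) = 0.8192
  joint[2] = (4.3500, 7.5344) + 5.7 * (-0.5736, 0.8192) = (4.3500 + -3.2694, 7.5344 + 4.6692) = (1.0806, 12.2036)
link 2: phi[2] = 60 + 65 + 90 = 215 deg
  cos(215 deg) = -0.8192, sin(215 deg) = -0.5736
  joint[3] = (1.0806, 12.2036) + 6.4 * (-0.8192, -0.5736) = (1.0806 + -5.2426, 12.2036 + -3.6709) = (-4.1620, 8.5327)
End effector: (-4.1620, 8.5327)

Answer: -4.1620 8.5327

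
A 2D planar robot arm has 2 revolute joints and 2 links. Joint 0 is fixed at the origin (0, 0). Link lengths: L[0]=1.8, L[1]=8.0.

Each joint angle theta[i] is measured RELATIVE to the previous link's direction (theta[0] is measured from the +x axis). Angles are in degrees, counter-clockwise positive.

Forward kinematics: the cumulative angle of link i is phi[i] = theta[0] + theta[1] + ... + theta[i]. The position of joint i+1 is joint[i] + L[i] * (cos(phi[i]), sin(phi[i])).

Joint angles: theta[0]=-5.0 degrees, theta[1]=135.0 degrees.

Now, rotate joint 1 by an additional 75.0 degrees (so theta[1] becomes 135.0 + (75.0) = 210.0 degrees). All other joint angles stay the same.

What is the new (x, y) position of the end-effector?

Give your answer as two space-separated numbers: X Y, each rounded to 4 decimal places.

joint[0] = (0.0000, 0.0000)  (base)
link 0: phi[0] = -5 = -5 deg
  cos(-5 deg) = 0.9962, sin(-5 deg) = -0.0872
  joint[1] = (0.0000, 0.0000) + 1.8 * (0.9962, -0.0872) = (0.0000 + 1.7932, 0.0000 + -0.1569) = (1.7932, -0.1569)
link 1: phi[1] = -5 + 210 = 205 deg
  cos(205 deg) = -0.9063, sin(205 deg) = -0.4226
  joint[2] = (1.7932, -0.1569) + 8 * (-0.9063, -0.4226) = (1.7932 + -7.2505, -0.1569 + -3.3809) = (-5.4573, -3.5378)
End effector: (-5.4573, -3.5378)

Answer: -5.4573 -3.5378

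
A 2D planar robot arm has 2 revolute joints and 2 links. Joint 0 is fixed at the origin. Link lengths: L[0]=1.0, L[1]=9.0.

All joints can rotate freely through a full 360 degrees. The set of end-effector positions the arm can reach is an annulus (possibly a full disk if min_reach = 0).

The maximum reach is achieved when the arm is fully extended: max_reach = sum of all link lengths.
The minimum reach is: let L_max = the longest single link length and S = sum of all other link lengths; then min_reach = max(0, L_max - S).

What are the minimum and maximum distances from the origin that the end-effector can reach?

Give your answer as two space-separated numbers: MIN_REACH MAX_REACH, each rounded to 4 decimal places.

Link lengths: [1.0, 9.0]
max_reach = 1 + 9 = 10
L_max = max([1.0, 9.0]) = 9
S (sum of others) = 10 - 9 = 1
min_reach = max(0, 9 - 1) = max(0, 8) = 8

Answer: 8.0000 10.0000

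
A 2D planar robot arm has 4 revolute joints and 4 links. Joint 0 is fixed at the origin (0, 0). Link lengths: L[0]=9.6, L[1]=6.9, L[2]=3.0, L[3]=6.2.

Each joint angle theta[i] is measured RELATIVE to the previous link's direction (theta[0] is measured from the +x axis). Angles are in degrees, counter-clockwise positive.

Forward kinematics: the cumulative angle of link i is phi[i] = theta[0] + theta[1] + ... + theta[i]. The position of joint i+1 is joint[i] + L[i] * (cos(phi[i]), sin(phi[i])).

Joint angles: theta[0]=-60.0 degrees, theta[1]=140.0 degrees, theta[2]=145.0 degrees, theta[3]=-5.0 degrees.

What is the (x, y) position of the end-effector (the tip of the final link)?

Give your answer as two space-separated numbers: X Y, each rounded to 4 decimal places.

Answer: -0.8726 -7.6253

Derivation:
joint[0] = (0.0000, 0.0000)  (base)
link 0: phi[0] = -60 = -60 deg
  cos(-60 deg) = 0.5000, sin(-60 deg) = -0.8660
  joint[1] = (0.0000, 0.0000) + 9.6 * (0.5000, -0.8660) = (0.0000 + 4.8000, 0.0000 + -8.3138) = (4.8000, -8.3138)
link 1: phi[1] = -60 + 140 = 80 deg
  cos(80 deg) = 0.1736, sin(80 deg) = 0.9848
  joint[2] = (4.8000, -8.3138) + 6.9 * (0.1736, 0.9848) = (4.8000 + 1.1982, -8.3138 + 6.7952) = (5.9982, -1.5187)
link 2: phi[2] = -60 + 140 + 145 = 225 deg
  cos(225 deg) = -0.7071, sin(225 deg) = -0.7071
  joint[3] = (5.9982, -1.5187) + 3 * (-0.7071, -0.7071) = (5.9982 + -2.1213, -1.5187 + -2.1213) = (3.8769, -3.6400)
link 3: phi[3] = -60 + 140 + 145 + -5 = 220 deg
  cos(220 deg) = -0.7660, sin(220 deg) = -0.6428
  joint[4] = (3.8769, -3.6400) + 6.2 * (-0.7660, -0.6428) = (3.8769 + -4.7495, -3.6400 + -3.9853) = (-0.8726, -7.6253)
End effector: (-0.8726, -7.6253)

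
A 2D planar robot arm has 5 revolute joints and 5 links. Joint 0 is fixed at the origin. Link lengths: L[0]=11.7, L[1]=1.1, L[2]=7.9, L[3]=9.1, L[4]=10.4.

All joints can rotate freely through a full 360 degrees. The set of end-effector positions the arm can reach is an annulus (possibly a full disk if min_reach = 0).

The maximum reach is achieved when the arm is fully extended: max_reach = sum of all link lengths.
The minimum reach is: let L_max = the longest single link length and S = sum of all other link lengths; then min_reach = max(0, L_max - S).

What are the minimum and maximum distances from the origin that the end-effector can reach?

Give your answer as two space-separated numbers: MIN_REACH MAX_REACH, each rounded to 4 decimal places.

Answer: 0.0000 40.2000

Derivation:
Link lengths: [11.7, 1.1, 7.9, 9.1, 10.4]
max_reach = 11.7 + 1.1 + 7.9 + 9.1 + 10.4 = 40.2
L_max = max([11.7, 1.1, 7.9, 9.1, 10.4]) = 11.7
S (sum of others) = 40.2 - 11.7 = 28.5
min_reach = max(0, 11.7 - 28.5) = max(0, -16.8) = 0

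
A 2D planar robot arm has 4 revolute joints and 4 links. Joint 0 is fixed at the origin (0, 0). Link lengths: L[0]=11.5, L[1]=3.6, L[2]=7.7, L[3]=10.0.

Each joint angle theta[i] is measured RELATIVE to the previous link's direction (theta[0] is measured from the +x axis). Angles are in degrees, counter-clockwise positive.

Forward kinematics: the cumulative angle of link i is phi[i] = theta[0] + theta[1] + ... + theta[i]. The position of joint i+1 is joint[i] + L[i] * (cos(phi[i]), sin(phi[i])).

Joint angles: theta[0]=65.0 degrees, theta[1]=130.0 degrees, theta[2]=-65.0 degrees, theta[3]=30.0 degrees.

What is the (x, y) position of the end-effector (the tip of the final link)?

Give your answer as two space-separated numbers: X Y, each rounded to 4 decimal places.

joint[0] = (0.0000, 0.0000)  (base)
link 0: phi[0] = 65 = 65 deg
  cos(65 deg) = 0.4226, sin(65 deg) = 0.9063
  joint[1] = (0.0000, 0.0000) + 11.5 * (0.4226, 0.9063) = (0.0000 + 4.8601, 0.0000 + 10.4225) = (4.8601, 10.4225)
link 1: phi[1] = 65 + 130 = 195 deg
  cos(195 deg) = -0.9659, sin(195 deg) = -0.2588
  joint[2] = (4.8601, 10.4225) + 3.6 * (-0.9659, -0.2588) = (4.8601 + -3.4773, 10.4225 + -0.9317) = (1.3828, 9.4908)
link 2: phi[2] = 65 + 130 + -65 = 130 deg
  cos(130 deg) = -0.6428, sin(130 deg) = 0.7660
  joint[3] = (1.3828, 9.4908) + 7.7 * (-0.6428, 0.7660) = (1.3828 + -4.9495, 9.4908 + 5.8985) = (-3.5667, 15.3893)
link 3: phi[3] = 65 + 130 + -65 + 30 = 160 deg
  cos(160 deg) = -0.9397, sin(160 deg) = 0.3420
  joint[4] = (-3.5667, 15.3893) + 10 * (-0.9397, 0.3420) = (-3.5667 + -9.3969, 15.3893 + 3.4202) = (-12.9636, 18.8095)
End effector: (-12.9636, 18.8095)

Answer: -12.9636 18.8095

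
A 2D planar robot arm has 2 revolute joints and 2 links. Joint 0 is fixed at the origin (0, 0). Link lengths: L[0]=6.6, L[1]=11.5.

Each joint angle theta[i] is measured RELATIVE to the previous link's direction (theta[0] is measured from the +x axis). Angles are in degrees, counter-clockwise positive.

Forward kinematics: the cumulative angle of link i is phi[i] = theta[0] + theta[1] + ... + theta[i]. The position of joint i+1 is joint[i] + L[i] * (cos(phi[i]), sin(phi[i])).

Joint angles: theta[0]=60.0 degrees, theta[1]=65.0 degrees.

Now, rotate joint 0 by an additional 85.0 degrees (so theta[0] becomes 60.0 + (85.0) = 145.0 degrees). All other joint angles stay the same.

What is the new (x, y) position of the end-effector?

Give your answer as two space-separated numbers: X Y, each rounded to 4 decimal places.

Answer: -15.3657 -1.9644

Derivation:
joint[0] = (0.0000, 0.0000)  (base)
link 0: phi[0] = 145 = 145 deg
  cos(145 deg) = -0.8192, sin(145 deg) = 0.5736
  joint[1] = (0.0000, 0.0000) + 6.6 * (-0.8192, 0.5736) = (0.0000 + -5.4064, 0.0000 + 3.7856) = (-5.4064, 3.7856)
link 1: phi[1] = 145 + 65 = 210 deg
  cos(210 deg) = -0.8660, sin(210 deg) = -0.5000
  joint[2] = (-5.4064, 3.7856) + 11.5 * (-0.8660, -0.5000) = (-5.4064 + -9.9593, 3.7856 + -5.7500) = (-15.3657, -1.9644)
End effector: (-15.3657, -1.9644)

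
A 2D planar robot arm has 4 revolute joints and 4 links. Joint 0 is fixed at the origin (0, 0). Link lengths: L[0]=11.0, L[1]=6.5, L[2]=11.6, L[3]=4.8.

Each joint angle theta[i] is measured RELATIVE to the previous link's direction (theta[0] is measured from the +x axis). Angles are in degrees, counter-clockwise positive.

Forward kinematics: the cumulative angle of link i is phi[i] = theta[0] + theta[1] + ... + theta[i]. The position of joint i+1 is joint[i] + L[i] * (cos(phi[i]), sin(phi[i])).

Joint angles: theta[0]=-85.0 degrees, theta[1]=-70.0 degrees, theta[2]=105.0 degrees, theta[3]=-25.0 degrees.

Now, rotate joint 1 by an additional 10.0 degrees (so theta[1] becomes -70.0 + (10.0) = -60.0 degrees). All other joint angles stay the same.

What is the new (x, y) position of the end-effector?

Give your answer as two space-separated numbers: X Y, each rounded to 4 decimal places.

joint[0] = (0.0000, 0.0000)  (base)
link 0: phi[0] = -85 = -85 deg
  cos(-85 deg) = 0.0872, sin(-85 deg) = -0.9962
  joint[1] = (0.0000, 0.0000) + 11 * (0.0872, -0.9962) = (0.0000 + 0.9587, 0.0000 + -10.9581) = (0.9587, -10.9581)
link 1: phi[1] = -85 + -60 = -145 deg
  cos(-145 deg) = -0.8192, sin(-145 deg) = -0.5736
  joint[2] = (0.9587, -10.9581) + 6.5 * (-0.8192, -0.5736) = (0.9587 + -5.3245, -10.9581 + -3.7282) = (-4.3658, -14.6864)
link 2: phi[2] = -85 + -60 + 105 = -40 deg
  cos(-40 deg) = 0.7660, sin(-40 deg) = -0.6428
  joint[3] = (-4.3658, -14.6864) + 11.6 * (0.7660, -0.6428) = (-4.3658 + 8.8861, -14.6864 + -7.4563) = (4.5203, -22.1427)
link 3: phi[3] = -85 + -60 + 105 + -25 = -65 deg
  cos(-65 deg) = 0.4226, sin(-65 deg) = -0.9063
  joint[4] = (4.5203, -22.1427) + 4.8 * (0.4226, -0.9063) = (4.5203 + 2.0286, -22.1427 + -4.3503) = (6.5489, -26.4930)
End effector: (6.5489, -26.4930)

Answer: 6.5489 -26.4930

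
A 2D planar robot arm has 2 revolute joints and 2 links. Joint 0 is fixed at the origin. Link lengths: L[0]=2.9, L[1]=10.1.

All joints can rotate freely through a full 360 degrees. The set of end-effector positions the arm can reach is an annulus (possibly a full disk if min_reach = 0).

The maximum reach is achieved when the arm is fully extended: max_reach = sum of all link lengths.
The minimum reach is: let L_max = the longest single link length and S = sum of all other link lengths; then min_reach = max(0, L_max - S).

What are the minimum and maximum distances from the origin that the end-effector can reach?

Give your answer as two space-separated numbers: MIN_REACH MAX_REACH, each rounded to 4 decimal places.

Answer: 7.2000 13.0000

Derivation:
Link lengths: [2.9, 10.1]
max_reach = 2.9 + 10.1 = 13
L_max = max([2.9, 10.1]) = 10.1
S (sum of others) = 13 - 10.1 = 2.9
min_reach = max(0, 10.1 - 2.9) = max(0, 7.2) = 7.2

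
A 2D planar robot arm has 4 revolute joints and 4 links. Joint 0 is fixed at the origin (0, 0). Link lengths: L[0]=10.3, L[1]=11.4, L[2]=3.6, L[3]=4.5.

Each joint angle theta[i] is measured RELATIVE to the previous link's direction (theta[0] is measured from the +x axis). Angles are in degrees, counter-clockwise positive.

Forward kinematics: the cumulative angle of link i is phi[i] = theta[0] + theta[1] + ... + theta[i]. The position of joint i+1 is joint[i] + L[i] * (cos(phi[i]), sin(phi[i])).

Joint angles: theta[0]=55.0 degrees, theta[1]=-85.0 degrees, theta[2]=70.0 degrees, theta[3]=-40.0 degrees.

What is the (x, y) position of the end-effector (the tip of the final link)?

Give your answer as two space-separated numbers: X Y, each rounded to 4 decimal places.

Answer: 23.0383 5.0513

Derivation:
joint[0] = (0.0000, 0.0000)  (base)
link 0: phi[0] = 55 = 55 deg
  cos(55 deg) = 0.5736, sin(55 deg) = 0.8192
  joint[1] = (0.0000, 0.0000) + 10.3 * (0.5736, 0.8192) = (0.0000 + 5.9078, 0.0000 + 8.4373) = (5.9078, 8.4373)
link 1: phi[1] = 55 + -85 = -30 deg
  cos(-30 deg) = 0.8660, sin(-30 deg) = -0.5000
  joint[2] = (5.9078, 8.4373) + 11.4 * (0.8660, -0.5000) = (5.9078 + 9.8727, 8.4373 + -5.7000) = (15.7805, 2.7373)
link 2: phi[2] = 55 + -85 + 70 = 40 deg
  cos(40 deg) = 0.7660, sin(40 deg) = 0.6428
  joint[3] = (15.7805, 2.7373) + 3.6 * (0.7660, 0.6428) = (15.7805 + 2.7578, 2.7373 + 2.3140) = (18.5383, 5.0513)
link 3: phi[3] = 55 + -85 + 70 + -40 = 0 deg
  cos(0 deg) = 1.0000, sin(0 deg) = 0.0000
  joint[4] = (18.5383, 5.0513) + 4.5 * (1.0000, 0.0000) = (18.5383 + 4.5000, 5.0513 + 0.0000) = (23.0383, 5.0513)
End effector: (23.0383, 5.0513)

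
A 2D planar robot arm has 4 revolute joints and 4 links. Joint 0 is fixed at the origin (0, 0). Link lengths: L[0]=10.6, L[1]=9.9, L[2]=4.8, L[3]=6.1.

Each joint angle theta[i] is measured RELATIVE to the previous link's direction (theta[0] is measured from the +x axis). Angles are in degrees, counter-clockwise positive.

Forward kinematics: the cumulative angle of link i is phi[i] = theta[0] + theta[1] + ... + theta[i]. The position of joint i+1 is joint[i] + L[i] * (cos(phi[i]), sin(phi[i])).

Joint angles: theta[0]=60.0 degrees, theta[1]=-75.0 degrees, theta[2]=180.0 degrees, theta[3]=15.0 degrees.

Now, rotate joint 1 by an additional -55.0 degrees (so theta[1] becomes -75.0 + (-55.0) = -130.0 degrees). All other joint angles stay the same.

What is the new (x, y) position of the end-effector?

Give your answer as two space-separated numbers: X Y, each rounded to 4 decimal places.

Answer: 3.5455 9.3843

Derivation:
joint[0] = (0.0000, 0.0000)  (base)
link 0: phi[0] = 60 = 60 deg
  cos(60 deg) = 0.5000, sin(60 deg) = 0.8660
  joint[1] = (0.0000, 0.0000) + 10.6 * (0.5000, 0.8660) = (0.0000 + 5.3000, 0.0000 + 9.1799) = (5.3000, 9.1799)
link 1: phi[1] = 60 + -130 = -70 deg
  cos(-70 deg) = 0.3420, sin(-70 deg) = -0.9397
  joint[2] = (5.3000, 9.1799) + 9.9 * (0.3420, -0.9397) = (5.3000 + 3.3860, 9.1799 + -9.3030) = (8.6860, -0.1231)
link 2: phi[2] = 60 + -130 + 180 = 110 deg
  cos(110 deg) = -0.3420, sin(110 deg) = 0.9397
  joint[3] = (8.6860, -0.1231) + 4.8 * (-0.3420, 0.9397) = (8.6860 + -1.6417, -0.1231 + 4.5105) = (7.0443, 4.3874)
link 3: phi[3] = 60 + -130 + 180 + 15 = 125 deg
  cos(125 deg) = -0.5736, sin(125 deg) = 0.8192
  joint[4] = (7.0443, 4.3874) + 6.1 * (-0.5736, 0.8192) = (7.0443 + -3.4988, 4.3874 + 4.9968) = (3.5455, 9.3843)
End effector: (3.5455, 9.3843)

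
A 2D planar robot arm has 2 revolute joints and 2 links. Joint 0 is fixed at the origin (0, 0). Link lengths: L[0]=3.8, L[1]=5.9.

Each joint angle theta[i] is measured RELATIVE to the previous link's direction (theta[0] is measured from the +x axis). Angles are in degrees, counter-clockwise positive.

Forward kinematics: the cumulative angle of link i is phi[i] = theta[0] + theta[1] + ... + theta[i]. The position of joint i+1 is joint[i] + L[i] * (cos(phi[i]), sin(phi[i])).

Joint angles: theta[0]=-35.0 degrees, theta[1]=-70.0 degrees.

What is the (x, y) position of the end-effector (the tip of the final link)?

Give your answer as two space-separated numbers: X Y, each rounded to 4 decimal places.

joint[0] = (0.0000, 0.0000)  (base)
link 0: phi[0] = -35 = -35 deg
  cos(-35 deg) = 0.8192, sin(-35 deg) = -0.5736
  joint[1] = (0.0000, 0.0000) + 3.8 * (0.8192, -0.5736) = (0.0000 + 3.1128, 0.0000 + -2.1796) = (3.1128, -2.1796)
link 1: phi[1] = -35 + -70 = -105 deg
  cos(-105 deg) = -0.2588, sin(-105 deg) = -0.9659
  joint[2] = (3.1128, -2.1796) + 5.9 * (-0.2588, -0.9659) = (3.1128 + -1.5270, -2.1796 + -5.6990) = (1.5857, -7.8786)
End effector: (1.5857, -7.8786)

Answer: 1.5857 -7.8786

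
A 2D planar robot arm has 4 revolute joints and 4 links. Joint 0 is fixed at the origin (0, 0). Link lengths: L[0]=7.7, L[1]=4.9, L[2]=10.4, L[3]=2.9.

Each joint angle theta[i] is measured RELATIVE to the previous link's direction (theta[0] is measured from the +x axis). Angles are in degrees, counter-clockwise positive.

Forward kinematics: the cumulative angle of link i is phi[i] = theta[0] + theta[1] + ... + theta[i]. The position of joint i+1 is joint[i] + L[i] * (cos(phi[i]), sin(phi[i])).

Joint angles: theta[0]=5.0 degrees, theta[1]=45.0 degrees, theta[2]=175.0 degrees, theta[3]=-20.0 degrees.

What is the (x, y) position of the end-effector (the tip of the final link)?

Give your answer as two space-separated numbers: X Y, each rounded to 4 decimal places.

Answer: 0.8382 -4.1548

Derivation:
joint[0] = (0.0000, 0.0000)  (base)
link 0: phi[0] = 5 = 5 deg
  cos(5 deg) = 0.9962, sin(5 deg) = 0.0872
  joint[1] = (0.0000, 0.0000) + 7.7 * (0.9962, 0.0872) = (0.0000 + 7.6707, 0.0000 + 0.6711) = (7.6707, 0.6711)
link 1: phi[1] = 5 + 45 = 50 deg
  cos(50 deg) = 0.6428, sin(50 deg) = 0.7660
  joint[2] = (7.6707, 0.6711) + 4.9 * (0.6428, 0.7660) = (7.6707 + 3.1497, 0.6711 + 3.7536) = (10.8204, 4.4247)
link 2: phi[2] = 5 + 45 + 175 = 225 deg
  cos(225 deg) = -0.7071, sin(225 deg) = -0.7071
  joint[3] = (10.8204, 4.4247) + 10.4 * (-0.7071, -0.7071) = (10.8204 + -7.3539, 4.4247 + -7.3539) = (3.4664, -2.9292)
link 3: phi[3] = 5 + 45 + 175 + -20 = 205 deg
  cos(205 deg) = -0.9063, sin(205 deg) = -0.4226
  joint[4] = (3.4664, -2.9292) + 2.9 * (-0.9063, -0.4226) = (3.4664 + -2.6283, -2.9292 + -1.2256) = (0.8382, -4.1548)
End effector: (0.8382, -4.1548)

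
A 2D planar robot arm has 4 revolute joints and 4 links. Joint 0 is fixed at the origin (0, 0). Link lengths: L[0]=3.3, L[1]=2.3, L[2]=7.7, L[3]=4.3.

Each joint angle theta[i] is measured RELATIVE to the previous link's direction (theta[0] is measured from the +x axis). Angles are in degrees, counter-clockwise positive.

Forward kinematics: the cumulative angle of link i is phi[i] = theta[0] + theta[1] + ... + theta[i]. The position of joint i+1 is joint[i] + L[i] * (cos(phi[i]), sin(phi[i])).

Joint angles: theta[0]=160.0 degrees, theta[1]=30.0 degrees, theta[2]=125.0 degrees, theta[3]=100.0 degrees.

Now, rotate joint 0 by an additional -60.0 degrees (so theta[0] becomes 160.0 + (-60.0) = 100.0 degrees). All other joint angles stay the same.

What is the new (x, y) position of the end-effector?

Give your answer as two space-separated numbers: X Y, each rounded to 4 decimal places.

Answer: 0.2393 -2.8006

Derivation:
joint[0] = (0.0000, 0.0000)  (base)
link 0: phi[0] = 100 = 100 deg
  cos(100 deg) = -0.1736, sin(100 deg) = 0.9848
  joint[1] = (0.0000, 0.0000) + 3.3 * (-0.1736, 0.9848) = (0.0000 + -0.5730, 0.0000 + 3.2499) = (-0.5730, 3.2499)
link 1: phi[1] = 100 + 30 = 130 deg
  cos(130 deg) = -0.6428, sin(130 deg) = 0.7660
  joint[2] = (-0.5730, 3.2499) + 2.3 * (-0.6428, 0.7660) = (-0.5730 + -1.4784, 3.2499 + 1.7619) = (-2.0515, 5.0118)
link 2: phi[2] = 100 + 30 + 125 = 255 deg
  cos(255 deg) = -0.2588, sin(255 deg) = -0.9659
  joint[3] = (-2.0515, 5.0118) + 7.7 * (-0.2588, -0.9659) = (-2.0515 + -1.9929, 5.0118 + -7.4376) = (-4.0444, -2.4259)
link 3: phi[3] = 100 + 30 + 125 + 100 = 355 deg
  cos(355 deg) = 0.9962, sin(355 deg) = -0.0872
  joint[4] = (-4.0444, -2.4259) + 4.3 * (0.9962, -0.0872) = (-4.0444 + 4.2836, -2.4259 + -0.3748) = (0.2393, -2.8006)
End effector: (0.2393, -2.8006)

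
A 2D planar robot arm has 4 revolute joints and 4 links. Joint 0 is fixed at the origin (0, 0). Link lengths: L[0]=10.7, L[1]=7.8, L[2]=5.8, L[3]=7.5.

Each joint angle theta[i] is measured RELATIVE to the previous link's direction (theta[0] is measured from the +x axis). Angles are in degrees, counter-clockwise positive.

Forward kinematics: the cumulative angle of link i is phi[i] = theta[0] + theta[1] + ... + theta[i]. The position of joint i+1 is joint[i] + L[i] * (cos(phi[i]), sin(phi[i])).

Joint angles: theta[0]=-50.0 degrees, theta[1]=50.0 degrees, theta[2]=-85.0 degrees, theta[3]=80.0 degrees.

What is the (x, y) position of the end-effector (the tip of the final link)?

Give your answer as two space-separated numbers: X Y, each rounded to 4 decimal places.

joint[0] = (0.0000, 0.0000)  (base)
link 0: phi[0] = -50 = -50 deg
  cos(-50 deg) = 0.6428, sin(-50 deg) = -0.7660
  joint[1] = (0.0000, 0.0000) + 10.7 * (0.6428, -0.7660) = (0.0000 + 6.8778, 0.0000 + -8.1967) = (6.8778, -8.1967)
link 1: phi[1] = -50 + 50 = 0 deg
  cos(0 deg) = 1.0000, sin(0 deg) = 0.0000
  joint[2] = (6.8778, -8.1967) + 7.8 * (1.0000, 0.0000) = (6.8778 + 7.8000, -8.1967 + 0.0000) = (14.6778, -8.1967)
link 2: phi[2] = -50 + 50 + -85 = -85 deg
  cos(-85 deg) = 0.0872, sin(-85 deg) = -0.9962
  joint[3] = (14.6778, -8.1967) + 5.8 * (0.0872, -0.9962) = (14.6778 + 0.5055, -8.1967 + -5.7779) = (15.1833, -13.9746)
link 3: phi[3] = -50 + 50 + -85 + 80 = -5 deg
  cos(-5 deg) = 0.9962, sin(-5 deg) = -0.0872
  joint[4] = (15.1833, -13.9746) + 7.5 * (0.9962, -0.0872) = (15.1833 + 7.4715, -13.9746 + -0.6537) = (22.6548, -14.6283)
End effector: (22.6548, -14.6283)

Answer: 22.6548 -14.6283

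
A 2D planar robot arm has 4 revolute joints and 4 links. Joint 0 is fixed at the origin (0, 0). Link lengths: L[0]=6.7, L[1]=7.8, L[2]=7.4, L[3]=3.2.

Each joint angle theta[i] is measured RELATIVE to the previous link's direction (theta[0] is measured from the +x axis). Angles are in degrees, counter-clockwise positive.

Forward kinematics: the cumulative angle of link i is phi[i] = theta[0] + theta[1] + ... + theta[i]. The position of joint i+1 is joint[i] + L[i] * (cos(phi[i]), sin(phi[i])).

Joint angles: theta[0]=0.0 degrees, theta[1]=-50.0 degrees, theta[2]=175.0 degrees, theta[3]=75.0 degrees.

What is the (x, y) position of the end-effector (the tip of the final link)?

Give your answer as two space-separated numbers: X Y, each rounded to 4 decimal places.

joint[0] = (0.0000, 0.0000)  (base)
link 0: phi[0] = 0 = 0 deg
  cos(0 deg) = 1.0000, sin(0 deg) = 0.0000
  joint[1] = (0.0000, 0.0000) + 6.7 * (1.0000, 0.0000) = (0.0000 + 6.7000, 0.0000 + 0.0000) = (6.7000, 0.0000)
link 1: phi[1] = 0 + -50 = -50 deg
  cos(-50 deg) = 0.6428, sin(-50 deg) = -0.7660
  joint[2] = (6.7000, 0.0000) + 7.8 * (0.6428, -0.7660) = (6.7000 + 5.0137, 0.0000 + -5.9751) = (11.7137, -5.9751)
link 2: phi[2] = 0 + -50 + 175 = 125 deg
  cos(125 deg) = -0.5736, sin(125 deg) = 0.8192
  joint[3] = (11.7137, -5.9751) + 7.4 * (-0.5736, 0.8192) = (11.7137 + -4.2445, -5.9751 + 6.0617) = (7.4693, 0.0866)
link 3: phi[3] = 0 + -50 + 175 + 75 = 200 deg
  cos(200 deg) = -0.9397, sin(200 deg) = -0.3420
  joint[4] = (7.4693, 0.0866) + 3.2 * (-0.9397, -0.3420) = (7.4693 + -3.0070, 0.0866 + -1.0945) = (4.4623, -1.0079)
End effector: (4.4623, -1.0079)

Answer: 4.4623 -1.0079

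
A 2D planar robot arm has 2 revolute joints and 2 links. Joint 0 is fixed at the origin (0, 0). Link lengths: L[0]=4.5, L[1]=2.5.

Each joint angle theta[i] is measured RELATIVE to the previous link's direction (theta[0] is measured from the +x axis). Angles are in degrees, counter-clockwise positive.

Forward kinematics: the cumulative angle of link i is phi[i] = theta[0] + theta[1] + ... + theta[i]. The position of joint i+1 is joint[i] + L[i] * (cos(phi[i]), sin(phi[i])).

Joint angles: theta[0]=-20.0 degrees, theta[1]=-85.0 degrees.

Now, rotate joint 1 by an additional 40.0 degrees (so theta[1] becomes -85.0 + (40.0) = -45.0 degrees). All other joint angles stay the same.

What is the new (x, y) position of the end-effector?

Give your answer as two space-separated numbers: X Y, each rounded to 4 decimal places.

Answer: 5.2852 -3.8049

Derivation:
joint[0] = (0.0000, 0.0000)  (base)
link 0: phi[0] = -20 = -20 deg
  cos(-20 deg) = 0.9397, sin(-20 deg) = -0.3420
  joint[1] = (0.0000, 0.0000) + 4.5 * (0.9397, -0.3420) = (0.0000 + 4.2286, 0.0000 + -1.5391) = (4.2286, -1.5391)
link 1: phi[1] = -20 + -45 = -65 deg
  cos(-65 deg) = 0.4226, sin(-65 deg) = -0.9063
  joint[2] = (4.2286, -1.5391) + 2.5 * (0.4226, -0.9063) = (4.2286 + 1.0565, -1.5391 + -2.2658) = (5.2852, -3.8049)
End effector: (5.2852, -3.8049)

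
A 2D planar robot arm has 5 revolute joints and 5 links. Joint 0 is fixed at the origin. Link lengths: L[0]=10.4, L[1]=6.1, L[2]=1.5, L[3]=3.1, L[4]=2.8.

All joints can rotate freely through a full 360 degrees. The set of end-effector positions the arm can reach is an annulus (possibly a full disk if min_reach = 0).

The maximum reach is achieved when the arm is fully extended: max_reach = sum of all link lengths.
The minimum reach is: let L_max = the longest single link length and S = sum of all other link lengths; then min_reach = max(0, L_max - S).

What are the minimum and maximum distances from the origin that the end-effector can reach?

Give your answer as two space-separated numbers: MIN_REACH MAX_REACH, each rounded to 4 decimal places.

Answer: 0.0000 23.9000

Derivation:
Link lengths: [10.4, 6.1, 1.5, 3.1, 2.8]
max_reach = 10.4 + 6.1 + 1.5 + 3.1 + 2.8 = 23.9
L_max = max([10.4, 6.1, 1.5, 3.1, 2.8]) = 10.4
S (sum of others) = 23.9 - 10.4 = 13.5
min_reach = max(0, 10.4 - 13.5) = max(0, -3.1) = 0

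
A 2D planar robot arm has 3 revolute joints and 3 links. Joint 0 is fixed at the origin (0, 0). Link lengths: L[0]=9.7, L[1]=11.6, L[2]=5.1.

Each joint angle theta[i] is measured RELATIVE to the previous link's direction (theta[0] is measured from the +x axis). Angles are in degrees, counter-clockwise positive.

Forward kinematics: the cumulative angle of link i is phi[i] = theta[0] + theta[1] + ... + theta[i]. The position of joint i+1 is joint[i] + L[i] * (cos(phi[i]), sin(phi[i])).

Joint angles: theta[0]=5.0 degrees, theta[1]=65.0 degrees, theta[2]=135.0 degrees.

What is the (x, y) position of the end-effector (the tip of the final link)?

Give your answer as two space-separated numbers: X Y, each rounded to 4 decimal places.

joint[0] = (0.0000, 0.0000)  (base)
link 0: phi[0] = 5 = 5 deg
  cos(5 deg) = 0.9962, sin(5 deg) = 0.0872
  joint[1] = (0.0000, 0.0000) + 9.7 * (0.9962, 0.0872) = (0.0000 + 9.6631, 0.0000 + 0.8454) = (9.6631, 0.8454)
link 1: phi[1] = 5 + 65 = 70 deg
  cos(70 deg) = 0.3420, sin(70 deg) = 0.9397
  joint[2] = (9.6631, 0.8454) + 11.6 * (0.3420, 0.9397) = (9.6631 + 3.9674, 0.8454 + 10.9004) = (13.6305, 11.7458)
link 2: phi[2] = 5 + 65 + 135 = 205 deg
  cos(205 deg) = -0.9063, sin(205 deg) = -0.4226
  joint[3] = (13.6305, 11.7458) + 5.1 * (-0.9063, -0.4226) = (13.6305 + -4.6222, 11.7458 + -2.1554) = (9.0084, 9.5905)
End effector: (9.0084, 9.5905)

Answer: 9.0084 9.5905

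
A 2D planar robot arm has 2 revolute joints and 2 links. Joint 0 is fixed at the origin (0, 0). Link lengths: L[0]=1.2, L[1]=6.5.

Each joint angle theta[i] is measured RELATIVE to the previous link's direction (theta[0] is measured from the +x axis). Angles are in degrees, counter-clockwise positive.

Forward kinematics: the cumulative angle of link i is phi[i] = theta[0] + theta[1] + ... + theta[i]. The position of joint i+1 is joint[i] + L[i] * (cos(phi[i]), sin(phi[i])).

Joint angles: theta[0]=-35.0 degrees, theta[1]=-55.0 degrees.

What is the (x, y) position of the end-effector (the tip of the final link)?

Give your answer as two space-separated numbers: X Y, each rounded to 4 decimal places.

Answer: 0.9830 -7.1883

Derivation:
joint[0] = (0.0000, 0.0000)  (base)
link 0: phi[0] = -35 = -35 deg
  cos(-35 deg) = 0.8192, sin(-35 deg) = -0.5736
  joint[1] = (0.0000, 0.0000) + 1.2 * (0.8192, -0.5736) = (0.0000 + 0.9830, 0.0000 + -0.6883) = (0.9830, -0.6883)
link 1: phi[1] = -35 + -55 = -90 deg
  cos(-90 deg) = 0.0000, sin(-90 deg) = -1.0000
  joint[2] = (0.9830, -0.6883) + 6.5 * (0.0000, -1.0000) = (0.9830 + 0.0000, -0.6883 + -6.5000) = (0.9830, -7.1883)
End effector: (0.9830, -7.1883)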